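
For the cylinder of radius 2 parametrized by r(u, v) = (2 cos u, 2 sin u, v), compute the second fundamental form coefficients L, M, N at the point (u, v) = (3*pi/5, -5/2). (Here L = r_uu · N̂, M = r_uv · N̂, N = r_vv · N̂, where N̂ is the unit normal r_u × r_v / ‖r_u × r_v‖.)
L = -2;  M = 0;  N = 0

Compute the unit normal N̂(u, v) = (cos(u), sin(u), 0), and the second partials r_uu, r_uv, r_vv. Take dot products:
  L(u, v) = r_uu · N̂ = -2,
  M(u, v) = r_uv · N̂ = 0,
  N(u, v) = r_vv · N̂ = 0.
Evaluating at (u, v) = (3*pi/5, -5/2):
  L = -2, M = 0, N = 0.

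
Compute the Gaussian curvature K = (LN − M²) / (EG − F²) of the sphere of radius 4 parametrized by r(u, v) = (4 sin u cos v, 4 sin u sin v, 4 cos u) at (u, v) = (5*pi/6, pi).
K = 1/16

Coefficients of the first fundamental form: E = 16, F = 0, G = 16*sin(u)^2.
Coefficients of the second fundamental form: L = -4*sin(u)/Abs(sin(u)), M = 0, N = -4*sin(u)^3/Abs(sin(u)).
Assemble K = (LN − M²)/(EG − F²) = 1/16. At (u, v) = (5*pi/6, pi): K = 1/16.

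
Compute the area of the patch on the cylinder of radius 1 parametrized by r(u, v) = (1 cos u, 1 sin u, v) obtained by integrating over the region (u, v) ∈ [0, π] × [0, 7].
Area = 7*pi

Area = ∫∫ √(EG − F²) du dv with √(EG − F²) = 1. Integrating over [0, π] × [0, 7] gives 7*pi.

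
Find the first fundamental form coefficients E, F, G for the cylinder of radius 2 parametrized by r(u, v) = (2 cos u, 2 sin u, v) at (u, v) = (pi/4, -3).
E = 4;  F = 0;  G = 1

Partials: r_u = (-2*sin(u), 2*cos(u), 0), r_v = (0, 0, 1). As functions of (u, v):
  E = r_u · r_u = 4,
  F = r_u · r_v = 0,
  G = r_v · r_v = 1.
Evaluating at (u, v) = (pi/4, -3): E = 4, F = 0, G = 1.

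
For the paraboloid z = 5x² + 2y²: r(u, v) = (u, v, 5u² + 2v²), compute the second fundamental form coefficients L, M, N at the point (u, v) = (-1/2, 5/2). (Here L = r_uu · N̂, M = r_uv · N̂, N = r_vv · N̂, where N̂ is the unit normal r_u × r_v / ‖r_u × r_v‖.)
L = 5*sqrt(14)/21;  M = 0;  N = 2*sqrt(14)/21

Compute the unit normal N̂(u, v) = (-10*u/sqrt(100*u^2 + 16*v^2 + 1), -4*v/sqrt(100*u^2 + 16*v^2 + 1), 1/sqrt(100*u^2 + 16*v^2 + 1)), and the second partials r_uu, r_uv, r_vv. Take dot products:
  L(u, v) = r_uu · N̂ = 10/sqrt(100*u^2 + 16*v^2 + 1),
  M(u, v) = r_uv · N̂ = 0,
  N(u, v) = r_vv · N̂ = 4/sqrt(100*u^2 + 16*v^2 + 1).
Evaluating at (u, v) = (-1/2, 5/2):
  L = 5*sqrt(14)/21, M = 0, N = 2*sqrt(14)/21.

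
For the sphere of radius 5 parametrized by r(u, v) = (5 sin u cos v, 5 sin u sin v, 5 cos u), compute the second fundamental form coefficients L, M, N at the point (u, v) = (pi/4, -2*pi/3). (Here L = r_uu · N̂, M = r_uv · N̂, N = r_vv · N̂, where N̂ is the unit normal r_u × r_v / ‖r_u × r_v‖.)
L = -5;  M = 0;  N = -5/2

Compute the unit normal N̂(u, v) = (sin(u)^2*cos(v)/Abs(sin(u)), sin(u)^2*sin(v)/Abs(sin(u)), sin(2*u)/(2*Abs(sin(u)))), and the second partials r_uu, r_uv, r_vv. Take dot products:
  L(u, v) = r_uu · N̂ = -5*sin(u)/Abs(sin(u)),
  M(u, v) = r_uv · N̂ = 0,
  N(u, v) = r_vv · N̂ = -5*sin(u)^3/Abs(sin(u)).
Evaluating at (u, v) = (pi/4, -2*pi/3):
  L = -5, M = 0, N = -5/2.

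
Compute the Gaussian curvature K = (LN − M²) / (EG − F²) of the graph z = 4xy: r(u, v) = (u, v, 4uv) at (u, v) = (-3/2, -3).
K = -16/32761

Coefficients of the first fundamental form: E = 16*v^2 + 1, F = 16*u*v, G = 16*u^2 + 1.
Coefficients of the second fundamental form: L = 0, M = 4/sqrt(16*u^2 + 16*v^2 + 1), N = 0.
Assemble K = (LN − M²)/(EG − F²) = -16/(256*u^4 + 512*u^2*v^2 + 32*u^2 + 256*v^4 + 32*v^2 + 1). At (u, v) = (-3/2, -3): K = -16/32761.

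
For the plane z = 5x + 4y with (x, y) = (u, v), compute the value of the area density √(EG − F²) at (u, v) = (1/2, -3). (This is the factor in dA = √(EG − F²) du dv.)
√(EG − F²)|_{(1/2, -3)} = sqrt(42)

E = 26, F = 20, G = 17, so EG − F² = 42. Taking the positive square root: √(EG − F²) = sqrt(42). At (u, v) = (1/2, -3): sqrt(42).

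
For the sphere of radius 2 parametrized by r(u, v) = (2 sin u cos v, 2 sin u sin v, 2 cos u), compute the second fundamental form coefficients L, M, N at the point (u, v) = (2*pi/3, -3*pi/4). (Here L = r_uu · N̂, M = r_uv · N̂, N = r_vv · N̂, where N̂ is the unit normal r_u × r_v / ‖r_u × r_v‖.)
L = -2;  M = 0;  N = -3/2

Compute the unit normal N̂(u, v) = (sin(u)^2*cos(v)/Abs(sin(u)), sin(u)^2*sin(v)/Abs(sin(u)), sin(2*u)/(2*Abs(sin(u)))), and the second partials r_uu, r_uv, r_vv. Take dot products:
  L(u, v) = r_uu · N̂ = -2*sin(u)/Abs(sin(u)),
  M(u, v) = r_uv · N̂ = 0,
  N(u, v) = r_vv · N̂ = -2*sin(u)^3/Abs(sin(u)).
Evaluating at (u, v) = (2*pi/3, -3*pi/4):
  L = -2, M = 0, N = -3/2.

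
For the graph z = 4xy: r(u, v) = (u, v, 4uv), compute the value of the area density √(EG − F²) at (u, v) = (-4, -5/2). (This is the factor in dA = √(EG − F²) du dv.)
√(EG − F²)|_{(-4, -5/2)} = sqrt(357)

E = 16*v^2 + 1, F = 16*u*v, G = 16*u^2 + 1, so EG − F² = 16*u^2 + 16*v^2 + 1. Taking the positive square root: √(EG − F²) = sqrt(16*u^2 + 16*v^2 + 1). At (u, v) = (-4, -5/2): sqrt(357).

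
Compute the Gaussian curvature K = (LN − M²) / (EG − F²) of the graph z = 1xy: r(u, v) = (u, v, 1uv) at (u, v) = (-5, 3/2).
K = -16/12769

Coefficients of the first fundamental form: E = v^2 + 1, F = u*v, G = u^2 + 1.
Coefficients of the second fundamental form: L = 0, M = 1/sqrt(u^2 + v^2 + 1), N = 0.
Assemble K = (LN − M²)/(EG − F²) = 1/((u^2*v^2 - (u^2 + 1)*(v^2 + 1))*(u^2 + v^2 + 1)). At (u, v) = (-5, 3/2): K = -16/12769.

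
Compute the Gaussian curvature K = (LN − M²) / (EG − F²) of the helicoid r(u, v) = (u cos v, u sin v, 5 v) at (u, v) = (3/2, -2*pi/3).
K = -400/11881

Coefficients of the first fundamental form: E = 1, F = 0, G = u^2 + 25.
Coefficients of the second fundamental form: L = 0, M = -5/sqrt(u^2 + 25), N = 0.
Assemble K = (LN − M²)/(EG − F²) = -25/(u^2 + 25)^2. At (u, v) = (3/2, -2*pi/3): K = -400/11881.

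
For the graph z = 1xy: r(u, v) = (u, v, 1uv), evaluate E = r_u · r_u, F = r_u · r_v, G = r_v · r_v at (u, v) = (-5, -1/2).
E = 5/4;  F = 5/2;  G = 26

Partials: r_u = (1, 0, v), r_v = (0, 1, u). As functions of (u, v):
  E = r_u · r_u = v^2 + 1,
  F = r_u · r_v = u*v,
  G = r_v · r_v = u^2 + 1.
Evaluating at (u, v) = (-5, -1/2): E = 5/4, F = 5/2, G = 26.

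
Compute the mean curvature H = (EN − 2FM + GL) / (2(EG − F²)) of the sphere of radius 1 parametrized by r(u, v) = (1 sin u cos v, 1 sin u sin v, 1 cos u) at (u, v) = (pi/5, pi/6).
H = -1

With E = 1, F = 0, G = sin(u)^2, L = -sin(u)/Abs(sin(u)), M = 0, N = -sin(u)^3/Abs(sin(u)), assemble
  H = (EN − 2FM + GL) / (2(EG − F²)) = -sin(u)/Abs(sin(u)).
At (u, v) = (pi/5, pi/6): H = -1.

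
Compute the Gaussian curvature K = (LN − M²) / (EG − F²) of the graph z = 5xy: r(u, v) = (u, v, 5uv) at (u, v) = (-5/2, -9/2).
K = -100/1760929

Coefficients of the first fundamental form: E = 25*v^2 + 1, F = 25*u*v, G = 25*u^2 + 1.
Coefficients of the second fundamental form: L = 0, M = 5/sqrt(25*u^2 + 25*v^2 + 1), N = 0.
Assemble K = (LN − M²)/(EG − F²) = -25/(625*u^4 + 1250*u^2*v^2 + 50*u^2 + 625*v^4 + 50*v^2 + 1). At (u, v) = (-5/2, -9/2): K = -100/1760929.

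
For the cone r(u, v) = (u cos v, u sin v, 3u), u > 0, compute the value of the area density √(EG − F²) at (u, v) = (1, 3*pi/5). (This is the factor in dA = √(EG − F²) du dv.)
√(EG − F²)|_{(1, 3*pi/5)} = sqrt(10)

E = 10, F = 0, G = u^2, so EG − F² = 10*u^2. Taking the positive square root: √(EG − F²) = sqrt(10)*Abs(u). At (u, v) = (1, 3*pi/5): sqrt(10).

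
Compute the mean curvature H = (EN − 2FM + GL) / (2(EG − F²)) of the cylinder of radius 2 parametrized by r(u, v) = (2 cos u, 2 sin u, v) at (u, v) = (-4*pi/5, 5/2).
H = -1/4

With E = 4, F = 0, G = 1, L = -2, M = 0, N = 0, assemble
  H = (EN − 2FM + GL) / (2(EG − F²)) = -1/4.
At (u, v) = (-4*pi/5, 5/2): H = -1/4.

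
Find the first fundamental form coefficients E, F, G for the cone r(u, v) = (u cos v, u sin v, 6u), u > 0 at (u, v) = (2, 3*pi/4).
E = 37;  F = 0;  G = 4

Partials: r_u = (cos(v), sin(v), 6), r_v = (-u*sin(v), u*cos(v), 0). As functions of (u, v):
  E = r_u · r_u = 37,
  F = r_u · r_v = 0,
  G = r_v · r_v = u^2.
Evaluating at (u, v) = (2, 3*pi/4): E = 37, F = 0, G = 4.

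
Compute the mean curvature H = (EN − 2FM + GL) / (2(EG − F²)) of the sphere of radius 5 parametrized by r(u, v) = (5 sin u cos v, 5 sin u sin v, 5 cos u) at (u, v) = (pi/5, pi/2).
H = -1/5

With E = 25, F = 0, G = 25*sin(u)^2, L = -5*sin(u)/Abs(sin(u)), M = 0, N = -5*sin(u)^3/Abs(sin(u)), assemble
  H = (EN − 2FM + GL) / (2(EG − F²)) = -sin(u)/(5*Abs(sin(u))).
At (u, v) = (pi/5, pi/2): H = -1/5.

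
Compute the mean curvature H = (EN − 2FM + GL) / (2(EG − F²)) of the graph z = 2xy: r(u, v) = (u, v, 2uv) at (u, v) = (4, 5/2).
H = -4*sqrt(10)/135

With E = 4*v^2 + 1, F = 4*u*v, G = 4*u^2 + 1, L = 0, M = 2/sqrt(4*u^2 + 4*v^2 + 1), N = 0, assemble
  H = (EN − 2FM + GL) / (2(EG − F²)) = -8*u*v/(4*u^2 + 4*v^2 + 1)^(3/2).
At (u, v) = (4, 5/2): H = -4*sqrt(10)/135.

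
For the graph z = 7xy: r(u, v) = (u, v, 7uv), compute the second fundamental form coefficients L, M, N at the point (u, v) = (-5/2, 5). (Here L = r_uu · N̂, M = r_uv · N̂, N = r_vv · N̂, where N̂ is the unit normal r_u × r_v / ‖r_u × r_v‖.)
L = 0;  M = 14*sqrt(681)/2043;  N = 0

Compute the unit normal N̂(u, v) = (-7*v/sqrt(49*u^2 + 49*v^2 + 1), -7*u/sqrt(49*u^2 + 49*v^2 + 1), 1/sqrt(49*u^2 + 49*v^2 + 1)), and the second partials r_uu, r_uv, r_vv. Take dot products:
  L(u, v) = r_uu · N̂ = 0,
  M(u, v) = r_uv · N̂ = 7/sqrt(49*u^2 + 49*v^2 + 1),
  N(u, v) = r_vv · N̂ = 0.
Evaluating at (u, v) = (-5/2, 5):
  L = 0, M = 14*sqrt(681)/2043, N = 0.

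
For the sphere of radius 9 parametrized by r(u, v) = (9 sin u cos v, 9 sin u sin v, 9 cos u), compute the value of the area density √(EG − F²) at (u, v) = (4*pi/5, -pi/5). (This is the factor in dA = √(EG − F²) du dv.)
√(EG − F²)|_{(4*pi/5, -pi/5)} = 81*sqrt(10 - 2*sqrt(5))/4

E = 81, F = 0, G = 81*sin(u)^2, so EG − F² = 6561*sin(u)^2. Taking the positive square root: √(EG − F²) = 81*Abs(sin(u)). At (u, v) = (4*pi/5, -pi/5): 81*sqrt(10 - 2*sqrt(5))/4.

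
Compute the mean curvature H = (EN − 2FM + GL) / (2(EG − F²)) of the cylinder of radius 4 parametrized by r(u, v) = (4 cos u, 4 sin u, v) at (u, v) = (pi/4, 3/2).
H = -1/8

With E = 16, F = 0, G = 1, L = -4, M = 0, N = 0, assemble
  H = (EN − 2FM + GL) / (2(EG − F²)) = -1/8.
At (u, v) = (pi/4, 3/2): H = -1/8.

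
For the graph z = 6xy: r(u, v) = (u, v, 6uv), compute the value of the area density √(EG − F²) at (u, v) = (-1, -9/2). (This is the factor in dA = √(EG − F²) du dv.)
√(EG − F²)|_{(-1, -9/2)} = sqrt(766)

E = 36*v^2 + 1, F = 36*u*v, G = 36*u^2 + 1, so EG − F² = 36*u^2 + 36*v^2 + 1. Taking the positive square root: √(EG − F²) = sqrt(36*u^2 + 36*v^2 + 1). At (u, v) = (-1, -9/2): sqrt(766).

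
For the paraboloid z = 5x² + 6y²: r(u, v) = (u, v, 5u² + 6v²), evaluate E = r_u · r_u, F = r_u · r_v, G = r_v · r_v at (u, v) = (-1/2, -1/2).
E = 26;  F = 30;  G = 37

Partials: r_u = (1, 0, 10*u), r_v = (0, 1, 12*v). As functions of (u, v):
  E = r_u · r_u = 100*u^2 + 1,
  F = r_u · r_v = 120*u*v,
  G = r_v · r_v = 144*v^2 + 1.
Evaluating at (u, v) = (-1/2, -1/2): E = 26, F = 30, G = 37.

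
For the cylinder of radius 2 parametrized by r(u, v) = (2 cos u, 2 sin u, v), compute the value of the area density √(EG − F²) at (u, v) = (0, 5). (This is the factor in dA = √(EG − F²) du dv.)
√(EG − F²)|_{(0, 5)} = 2

E = 4, F = 0, G = 1, so EG − F² = 4. Taking the positive square root: √(EG − F²) = 2. At (u, v) = (0, 5): 2.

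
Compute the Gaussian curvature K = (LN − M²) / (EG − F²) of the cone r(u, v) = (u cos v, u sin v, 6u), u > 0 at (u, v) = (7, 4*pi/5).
K = 0

Coefficients of the first fundamental form: E = 37, F = 0, G = u^2.
Coefficients of the second fundamental form: L = 0, M = 0, N = 6*sqrt(37)*u^2/(37*Abs(u)).
Assemble K = (LN − M²)/(EG − F²) = 0. At (u, v) = (7, 4*pi/5): K = 0.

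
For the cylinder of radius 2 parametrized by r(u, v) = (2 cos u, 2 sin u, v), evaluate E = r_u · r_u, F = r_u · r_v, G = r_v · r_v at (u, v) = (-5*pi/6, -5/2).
E = 4;  F = 0;  G = 1

Partials: r_u = (-2*sin(u), 2*cos(u), 0), r_v = (0, 0, 1). As functions of (u, v):
  E = r_u · r_u = 4,
  F = r_u · r_v = 0,
  G = r_v · r_v = 1.
Evaluating at (u, v) = (-5*pi/6, -5/2): E = 4, F = 0, G = 1.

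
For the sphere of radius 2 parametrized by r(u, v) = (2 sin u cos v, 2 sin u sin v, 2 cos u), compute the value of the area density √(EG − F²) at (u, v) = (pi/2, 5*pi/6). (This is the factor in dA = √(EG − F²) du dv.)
√(EG − F²)|_{(pi/2, 5*pi/6)} = 4

E = 4, F = 0, G = 4*sin(u)^2, so EG − F² = 16*sin(u)^2. Taking the positive square root: √(EG − F²) = 4*Abs(sin(u)). At (u, v) = (pi/2, 5*pi/6): 4.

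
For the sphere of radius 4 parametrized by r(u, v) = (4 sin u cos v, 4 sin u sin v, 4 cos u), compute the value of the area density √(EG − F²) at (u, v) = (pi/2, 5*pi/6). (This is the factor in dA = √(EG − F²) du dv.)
√(EG − F²)|_{(pi/2, 5*pi/6)} = 16

E = 16, F = 0, G = 16*sin(u)^2, so EG − F² = 256*sin(u)^2. Taking the positive square root: √(EG − F²) = 16*Abs(sin(u)). At (u, v) = (pi/2, 5*pi/6): 16.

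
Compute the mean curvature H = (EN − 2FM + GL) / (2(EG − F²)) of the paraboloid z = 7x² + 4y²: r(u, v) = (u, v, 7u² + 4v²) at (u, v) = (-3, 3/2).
H = 8075*sqrt(1909)/3644281

With E = 196*u^2 + 1, F = 112*u*v, G = 64*v^2 + 1, L = 14/sqrt(196*u^2 + 64*v^2 + 1), M = 0, N = 8/sqrt(196*u^2 + 64*v^2 + 1), assemble
  H = (EN − 2FM + GL) / (2(EG − F²)) = (784*u^2 + 448*v^2 + 11)/(196*u^2 + 64*v^2 + 1)^(3/2).
At (u, v) = (-3, 3/2): H = 8075*sqrt(1909)/3644281.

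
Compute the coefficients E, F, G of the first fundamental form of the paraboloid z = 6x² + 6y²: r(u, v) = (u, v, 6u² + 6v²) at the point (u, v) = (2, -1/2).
E = 577;  F = -144;  G = 37

Partials: r_u = (1, 0, 12*u), r_v = (0, 1, 12*v). As functions of (u, v):
  E = r_u · r_u = 144*u^2 + 1,
  F = r_u · r_v = 144*u*v,
  G = r_v · r_v = 144*v^2 + 1.
Evaluating at (u, v) = (2, -1/2): E = 577, F = -144, G = 37.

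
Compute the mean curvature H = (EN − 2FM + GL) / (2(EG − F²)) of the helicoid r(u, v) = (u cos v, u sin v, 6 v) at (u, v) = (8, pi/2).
H = 0

With E = 1, F = 0, G = u^2 + 36, L = 0, M = -6/sqrt(u^2 + 36), N = 0, assemble
  H = (EN − 2FM + GL) / (2(EG − F²)) = 0.
At (u, v) = (8, pi/2): H = 0.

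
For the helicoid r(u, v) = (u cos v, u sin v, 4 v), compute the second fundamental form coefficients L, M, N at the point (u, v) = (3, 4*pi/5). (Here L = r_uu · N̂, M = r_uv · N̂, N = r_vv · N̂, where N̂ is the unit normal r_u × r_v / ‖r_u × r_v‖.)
L = 0;  M = -4/5;  N = 0

Compute the unit normal N̂(u, v) = (4*sin(v)/sqrt(u^2 + 16), -4*cos(v)/sqrt(u^2 + 16), u/sqrt(u^2 + 16)), and the second partials r_uu, r_uv, r_vv. Take dot products:
  L(u, v) = r_uu · N̂ = 0,
  M(u, v) = r_uv · N̂ = -4/sqrt(u^2 + 16),
  N(u, v) = r_vv · N̂ = 0.
Evaluating at (u, v) = (3, 4*pi/5):
  L = 0, M = -4/5, N = 0.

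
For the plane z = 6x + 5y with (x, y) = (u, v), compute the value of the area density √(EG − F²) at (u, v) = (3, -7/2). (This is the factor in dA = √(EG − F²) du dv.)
√(EG − F²)|_{(3, -7/2)} = sqrt(62)

E = 37, F = 30, G = 26, so EG − F² = 62. Taking the positive square root: √(EG − F²) = sqrt(62). At (u, v) = (3, -7/2): sqrt(62).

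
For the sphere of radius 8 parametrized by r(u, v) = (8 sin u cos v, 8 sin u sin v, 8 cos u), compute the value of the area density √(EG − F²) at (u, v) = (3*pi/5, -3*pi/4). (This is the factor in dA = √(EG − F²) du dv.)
√(EG − F²)|_{(3*pi/5, -3*pi/4)} = 16*sqrt(2*sqrt(5) + 10)

E = 64, F = 0, G = 64*sin(u)^2, so EG − F² = 4096*sin(u)^2. Taking the positive square root: √(EG − F²) = 64*Abs(sin(u)). At (u, v) = (3*pi/5, -3*pi/4): 16*sqrt(2*sqrt(5) + 10).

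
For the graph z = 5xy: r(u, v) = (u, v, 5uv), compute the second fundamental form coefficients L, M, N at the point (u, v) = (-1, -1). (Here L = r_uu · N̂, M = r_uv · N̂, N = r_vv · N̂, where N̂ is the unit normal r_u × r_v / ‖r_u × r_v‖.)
L = 0;  M = 5*sqrt(51)/51;  N = 0

Compute the unit normal N̂(u, v) = (-5*v/sqrt(25*u^2 + 25*v^2 + 1), -5*u/sqrt(25*u^2 + 25*v^2 + 1), 1/sqrt(25*u^2 + 25*v^2 + 1)), and the second partials r_uu, r_uv, r_vv. Take dot products:
  L(u, v) = r_uu · N̂ = 0,
  M(u, v) = r_uv · N̂ = 5/sqrt(25*u^2 + 25*v^2 + 1),
  N(u, v) = r_vv · N̂ = 0.
Evaluating at (u, v) = (-1, -1):
  L = 0, M = 5*sqrt(51)/51, N = 0.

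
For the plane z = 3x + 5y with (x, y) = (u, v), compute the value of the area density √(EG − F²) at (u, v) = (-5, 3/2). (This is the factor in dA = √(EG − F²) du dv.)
√(EG − F²)|_{(-5, 3/2)} = sqrt(35)

E = 10, F = 15, G = 26, so EG − F² = 35. Taking the positive square root: √(EG − F²) = sqrt(35). At (u, v) = (-5, 3/2): sqrt(35).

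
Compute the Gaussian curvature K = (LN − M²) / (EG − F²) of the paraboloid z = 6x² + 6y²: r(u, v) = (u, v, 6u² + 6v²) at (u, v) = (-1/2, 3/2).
K = 144/130321

Coefficients of the first fundamental form: E = 144*u^2 + 1, F = 144*u*v, G = 144*v^2 + 1.
Coefficients of the second fundamental form: L = 12/sqrt(144*u^2 + 144*v^2 + 1), M = 0, N = 12/sqrt(144*u^2 + 144*v^2 + 1).
Assemble K = (LN − M²)/(EG − F²) = 144/(20736*u^4 + 41472*u^2*v^2 + 288*u^2 + 20736*v^4 + 288*v^2 + 1). At (u, v) = (-1/2, 3/2): K = 144/130321.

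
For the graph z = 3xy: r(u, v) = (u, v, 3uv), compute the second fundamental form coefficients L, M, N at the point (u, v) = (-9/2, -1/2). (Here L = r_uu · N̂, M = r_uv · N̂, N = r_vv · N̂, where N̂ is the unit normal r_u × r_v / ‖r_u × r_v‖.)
L = 0;  M = 3*sqrt(742)/371;  N = 0

Compute the unit normal N̂(u, v) = (-3*v/sqrt(9*u^2 + 9*v^2 + 1), -3*u/sqrt(9*u^2 + 9*v^2 + 1), 1/sqrt(9*u^2 + 9*v^2 + 1)), and the second partials r_uu, r_uv, r_vv. Take dot products:
  L(u, v) = r_uu · N̂ = 0,
  M(u, v) = r_uv · N̂ = 3/sqrt(9*u^2 + 9*v^2 + 1),
  N(u, v) = r_vv · N̂ = 0.
Evaluating at (u, v) = (-9/2, -1/2):
  L = 0, M = 3*sqrt(742)/371, N = 0.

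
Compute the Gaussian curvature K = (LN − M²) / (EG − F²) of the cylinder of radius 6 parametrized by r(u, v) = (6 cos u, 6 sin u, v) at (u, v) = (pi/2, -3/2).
K = 0

Coefficients of the first fundamental form: E = 36, F = 0, G = 1.
Coefficients of the second fundamental form: L = -6, M = 0, N = 0.
Assemble K = (LN − M²)/(EG − F²) = 0. At (u, v) = (pi/2, -3/2): K = 0.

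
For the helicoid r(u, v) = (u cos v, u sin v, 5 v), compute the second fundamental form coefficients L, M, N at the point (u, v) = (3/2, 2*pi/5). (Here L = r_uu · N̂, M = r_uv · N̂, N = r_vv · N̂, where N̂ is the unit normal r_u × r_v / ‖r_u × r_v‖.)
L = 0;  M = -10*sqrt(109)/109;  N = 0

Compute the unit normal N̂(u, v) = (5*sin(v)/sqrt(u^2 + 25), -5*cos(v)/sqrt(u^2 + 25), u/sqrt(u^2 + 25)), and the second partials r_uu, r_uv, r_vv. Take dot products:
  L(u, v) = r_uu · N̂ = 0,
  M(u, v) = r_uv · N̂ = -5/sqrt(u^2 + 25),
  N(u, v) = r_vv · N̂ = 0.
Evaluating at (u, v) = (3/2, 2*pi/5):
  L = 0, M = -10*sqrt(109)/109, N = 0.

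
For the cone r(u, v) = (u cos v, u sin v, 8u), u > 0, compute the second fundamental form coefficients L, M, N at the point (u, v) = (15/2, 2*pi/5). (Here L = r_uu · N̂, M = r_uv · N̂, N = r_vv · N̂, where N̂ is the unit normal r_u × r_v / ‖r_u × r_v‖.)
L = 0;  M = 0;  N = 12*sqrt(65)/13

Compute the unit normal N̂(u, v) = (-8*sqrt(65)*u*cos(v)/(65*Abs(u)), -8*sqrt(65)*u*sin(v)/(65*Abs(u)), sqrt(65)*u/(65*Abs(u))), and the second partials r_uu, r_uv, r_vv. Take dot products:
  L(u, v) = r_uu · N̂ = 0,
  M(u, v) = r_uv · N̂ = 0,
  N(u, v) = r_vv · N̂ = 8*sqrt(65)*u^2/(65*Abs(u)).
Evaluating at (u, v) = (15/2, 2*pi/5):
  L = 0, M = 0, N = 12*sqrt(65)/13.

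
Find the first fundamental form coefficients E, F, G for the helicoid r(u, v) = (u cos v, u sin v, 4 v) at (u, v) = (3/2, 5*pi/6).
E = 1;  F = 0;  G = 73/4

Partials: r_u = (cos(v), sin(v), 0), r_v = (-u*sin(v), u*cos(v), 4). As functions of (u, v):
  E = r_u · r_u = 1,
  F = r_u · r_v = 0,
  G = r_v · r_v = u^2 + 16.
Evaluating at (u, v) = (3/2, 5*pi/6): E = 1, F = 0, G = 73/4.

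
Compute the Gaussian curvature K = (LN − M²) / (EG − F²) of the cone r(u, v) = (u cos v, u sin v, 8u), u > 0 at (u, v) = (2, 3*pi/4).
K = 0

Coefficients of the first fundamental form: E = 65, F = 0, G = u^2.
Coefficients of the second fundamental form: L = 0, M = 0, N = 8*sqrt(65)*u^2/(65*Abs(u)).
Assemble K = (LN − M²)/(EG − F²) = 0. At (u, v) = (2, 3*pi/4): K = 0.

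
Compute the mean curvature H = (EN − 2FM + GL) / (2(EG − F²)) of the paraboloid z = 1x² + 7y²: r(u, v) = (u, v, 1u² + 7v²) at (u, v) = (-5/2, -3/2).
H = 624*sqrt(467)/218089

With E = 4*u^2 + 1, F = 28*u*v, G = 196*v^2 + 1, L = 2/sqrt(4*u^2 + 196*v^2 + 1), M = 0, N = 14/sqrt(4*u^2 + 196*v^2 + 1), assemble
  H = (EN − 2FM + GL) / (2(EG − F²)) = 4*(7*u^2 + 49*v^2 + 2)/(4*u^2 + 196*v^2 + 1)^(3/2).
At (u, v) = (-5/2, -3/2): H = 624*sqrt(467)/218089.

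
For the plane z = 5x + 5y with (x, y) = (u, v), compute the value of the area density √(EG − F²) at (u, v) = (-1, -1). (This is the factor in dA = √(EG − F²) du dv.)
√(EG − F²)|_{(-1, -1)} = sqrt(51)

E = 26, F = 25, G = 26, so EG − F² = 51. Taking the positive square root: √(EG − F²) = sqrt(51). At (u, v) = (-1, -1): sqrt(51).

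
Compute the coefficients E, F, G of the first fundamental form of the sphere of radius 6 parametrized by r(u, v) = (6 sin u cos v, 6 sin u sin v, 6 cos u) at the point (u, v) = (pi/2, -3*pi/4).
E = 36;  F = 0;  G = 36

Partials: r_u = (6*cos(u)*cos(v), 6*sin(v)*cos(u), -6*sin(u)), r_v = (-6*sin(u)*sin(v), 6*sin(u)*cos(v), 0). As functions of (u, v):
  E = r_u · r_u = 36,
  F = r_u · r_v = 0,
  G = r_v · r_v = 36*sin(u)^2.
Evaluating at (u, v) = (pi/2, -3*pi/4): E = 36, F = 0, G = 36.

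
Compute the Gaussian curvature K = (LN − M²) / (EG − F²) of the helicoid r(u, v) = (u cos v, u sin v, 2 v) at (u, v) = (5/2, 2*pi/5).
K = -64/1681

Coefficients of the first fundamental form: E = 1, F = 0, G = u^2 + 4.
Coefficients of the second fundamental form: L = 0, M = -2/sqrt(u^2 + 4), N = 0.
Assemble K = (LN − M²)/(EG − F²) = -4/(u^2 + 4)^2. At (u, v) = (5/2, 2*pi/5): K = -64/1681.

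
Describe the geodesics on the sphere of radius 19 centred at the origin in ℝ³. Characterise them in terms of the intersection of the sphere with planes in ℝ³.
Geodesics on the sphere of radius 19 are great circles — circles of radius 19 obtained as the intersection of the sphere with planes through the origin (the centre of the sphere).

A curve α(t) of nonzero constant speed on the sphere of radius 19 is a geodesic iff its acceleration α̈ is everywhere normal to the surface, i.e. parallel to the radial vector α(t). Then d/dt(α × α̇) = α̇ × α̇ + α × α̈ = 0, so α × α̇ is a constant vector n ≠ 0 and α(t) · n = 0 for all t: α lies in the plane through the origin with normal n. The intersection of that plane with the sphere is a circle of radius 19 (a great circle). Conversely, a great circle traversed at constant speed has centripetal acceleration pointing at the origin, hence normal to the sphere, so every great circle is a geodesic.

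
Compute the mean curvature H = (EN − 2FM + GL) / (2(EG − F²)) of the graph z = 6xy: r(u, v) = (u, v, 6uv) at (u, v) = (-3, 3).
H = 1944*sqrt(649)/421201

With E = 36*v^2 + 1, F = 36*u*v, G = 36*u^2 + 1, L = 0, M = 6/sqrt(36*u^2 + 36*v^2 + 1), N = 0, assemble
  H = (EN − 2FM + GL) / (2(EG − F²)) = -216*u*v/(36*u^2 + 36*v^2 + 1)^(3/2).
At (u, v) = (-3, 3): H = 1944*sqrt(649)/421201.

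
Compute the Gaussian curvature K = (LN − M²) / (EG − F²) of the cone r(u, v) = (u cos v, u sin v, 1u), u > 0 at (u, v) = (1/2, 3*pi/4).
K = 0

Coefficients of the first fundamental form: E = 2, F = 0, G = u^2.
Coefficients of the second fundamental form: L = 0, M = 0, N = sqrt(2)*u^2/(2*Abs(u)).
Assemble K = (LN − M²)/(EG − F²) = 0. At (u, v) = (1/2, 3*pi/4): K = 0.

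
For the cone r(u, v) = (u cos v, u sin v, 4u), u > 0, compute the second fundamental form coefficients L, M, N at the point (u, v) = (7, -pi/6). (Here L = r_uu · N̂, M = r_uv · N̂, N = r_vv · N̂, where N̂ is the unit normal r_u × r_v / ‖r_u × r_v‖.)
L = 0;  M = 0;  N = 28*sqrt(17)/17

Compute the unit normal N̂(u, v) = (-4*sqrt(17)*u*cos(v)/(17*Abs(u)), -4*sqrt(17)*u*sin(v)/(17*Abs(u)), sqrt(17)*u/(17*Abs(u))), and the second partials r_uu, r_uv, r_vv. Take dot products:
  L(u, v) = r_uu · N̂ = 0,
  M(u, v) = r_uv · N̂ = 0,
  N(u, v) = r_vv · N̂ = 4*sqrt(17)*u^2/(17*Abs(u)).
Evaluating at (u, v) = (7, -pi/6):
  L = 0, M = 0, N = 28*sqrt(17)/17.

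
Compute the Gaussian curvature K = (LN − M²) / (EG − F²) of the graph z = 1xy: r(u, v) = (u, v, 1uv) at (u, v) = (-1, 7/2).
K = -16/3249

Coefficients of the first fundamental form: E = v^2 + 1, F = u*v, G = u^2 + 1.
Coefficients of the second fundamental form: L = 0, M = 1/sqrt(u^2 + v^2 + 1), N = 0.
Assemble K = (LN − M²)/(EG − F²) = 1/((u^2*v^2 - (u^2 + 1)*(v^2 + 1))*(u^2 + v^2 + 1)). At (u, v) = (-1, 7/2): K = -16/3249.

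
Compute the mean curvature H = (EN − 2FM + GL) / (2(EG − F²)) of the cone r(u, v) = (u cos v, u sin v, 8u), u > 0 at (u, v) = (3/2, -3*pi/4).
H = 8*sqrt(65)/195

With E = 65, F = 0, G = u^2, L = 0, M = 0, N = 8*sqrt(65)*u^2/(65*Abs(u)), assemble
  H = (EN − 2FM + GL) / (2(EG − F²)) = 4*sqrt(65)/(65*Abs(u)).
At (u, v) = (3/2, -3*pi/4): H = 8*sqrt(65)/195.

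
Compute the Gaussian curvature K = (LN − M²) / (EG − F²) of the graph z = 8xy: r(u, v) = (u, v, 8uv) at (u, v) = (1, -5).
K = -64/2772225

Coefficients of the first fundamental form: E = 64*v^2 + 1, F = 64*u*v, G = 64*u^2 + 1.
Coefficients of the second fundamental form: L = 0, M = 8/sqrt(64*u^2 + 64*v^2 + 1), N = 0.
Assemble K = (LN − M²)/(EG − F²) = -64/(4096*u^4 + 8192*u^2*v^2 + 128*u^2 + 4096*v^4 + 128*v^2 + 1). At (u, v) = (1, -5): K = -64/2772225.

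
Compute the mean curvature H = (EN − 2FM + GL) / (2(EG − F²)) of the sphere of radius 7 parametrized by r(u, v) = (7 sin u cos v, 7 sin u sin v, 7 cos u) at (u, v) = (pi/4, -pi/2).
H = -1/7

With E = 49, F = 0, G = 49*sin(u)^2, L = -7*sin(u)/Abs(sin(u)), M = 0, N = -7*sin(u)^3/Abs(sin(u)), assemble
  H = (EN − 2FM + GL) / (2(EG − F²)) = -sin(u)/(7*Abs(sin(u))).
At (u, v) = (pi/4, -pi/2): H = -1/7.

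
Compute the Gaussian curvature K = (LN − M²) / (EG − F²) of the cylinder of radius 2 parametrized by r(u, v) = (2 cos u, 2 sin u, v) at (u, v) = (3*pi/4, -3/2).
K = 0

Coefficients of the first fundamental form: E = 4, F = 0, G = 1.
Coefficients of the second fundamental form: L = -2, M = 0, N = 0.
Assemble K = (LN − M²)/(EG − F²) = 0. At (u, v) = (3*pi/4, -3/2): K = 0.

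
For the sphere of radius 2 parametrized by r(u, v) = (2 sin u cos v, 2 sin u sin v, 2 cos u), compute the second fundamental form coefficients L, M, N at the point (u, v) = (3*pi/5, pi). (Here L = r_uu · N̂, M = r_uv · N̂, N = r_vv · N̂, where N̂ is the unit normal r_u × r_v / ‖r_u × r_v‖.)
L = -2;  M = 0;  N = -5/4 - sqrt(5)/4

Compute the unit normal N̂(u, v) = (sin(u)^2*cos(v)/Abs(sin(u)), sin(u)^2*sin(v)/Abs(sin(u)), sin(2*u)/(2*Abs(sin(u)))), and the second partials r_uu, r_uv, r_vv. Take dot products:
  L(u, v) = r_uu · N̂ = -2*sin(u)/Abs(sin(u)),
  M(u, v) = r_uv · N̂ = 0,
  N(u, v) = r_vv · N̂ = -2*sin(u)^3/Abs(sin(u)).
Evaluating at (u, v) = (3*pi/5, pi):
  L = -2, M = 0, N = -5/4 - sqrt(5)/4.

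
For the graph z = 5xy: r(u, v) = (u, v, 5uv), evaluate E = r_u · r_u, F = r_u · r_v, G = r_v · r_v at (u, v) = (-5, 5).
E = 626;  F = -625;  G = 626

Partials: r_u = (1, 0, 5*v), r_v = (0, 1, 5*u). As functions of (u, v):
  E = r_u · r_u = 25*v^2 + 1,
  F = r_u · r_v = 25*u*v,
  G = r_v · r_v = 25*u^2 + 1.
Evaluating at (u, v) = (-5, 5): E = 626, F = -625, G = 626.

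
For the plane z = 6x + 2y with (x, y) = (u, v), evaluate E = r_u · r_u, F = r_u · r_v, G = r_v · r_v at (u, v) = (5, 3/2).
E = 37;  F = 12;  G = 5

Partials: r_u = (1, 0, 6), r_v = (0, 1, 2). As functions of (u, v):
  E = r_u · r_u = 37,
  F = r_u · r_v = 12,
  G = r_v · r_v = 5.
Evaluating at (u, v) = (5, 3/2): E = 37, F = 12, G = 5.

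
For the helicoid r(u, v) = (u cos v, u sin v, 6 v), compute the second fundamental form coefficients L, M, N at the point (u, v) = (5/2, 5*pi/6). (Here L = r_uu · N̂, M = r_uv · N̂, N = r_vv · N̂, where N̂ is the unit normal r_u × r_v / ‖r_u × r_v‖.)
L = 0;  M = -12/13;  N = 0

Compute the unit normal N̂(u, v) = (6*sin(v)/sqrt(u^2 + 36), -6*cos(v)/sqrt(u^2 + 36), u/sqrt(u^2 + 36)), and the second partials r_uu, r_uv, r_vv. Take dot products:
  L(u, v) = r_uu · N̂ = 0,
  M(u, v) = r_uv · N̂ = -6/sqrt(u^2 + 36),
  N(u, v) = r_vv · N̂ = 0.
Evaluating at (u, v) = (5/2, 5*pi/6):
  L = 0, M = -12/13, N = 0.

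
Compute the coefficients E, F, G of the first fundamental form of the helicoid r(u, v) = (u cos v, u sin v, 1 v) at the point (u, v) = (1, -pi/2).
E = 1;  F = 0;  G = 2

Partials: r_u = (cos(v), sin(v), 0), r_v = (-u*sin(v), u*cos(v), 1). As functions of (u, v):
  E = r_u · r_u = 1,
  F = r_u · r_v = 0,
  G = r_v · r_v = u^2 + 1.
Evaluating at (u, v) = (1, -pi/2): E = 1, F = 0, G = 2.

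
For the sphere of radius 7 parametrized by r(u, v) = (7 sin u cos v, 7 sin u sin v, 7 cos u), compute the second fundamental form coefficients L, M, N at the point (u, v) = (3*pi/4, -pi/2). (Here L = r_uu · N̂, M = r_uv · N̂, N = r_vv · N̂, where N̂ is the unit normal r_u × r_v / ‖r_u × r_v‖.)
L = -7;  M = 0;  N = -7/2

Compute the unit normal N̂(u, v) = (sin(u)^2*cos(v)/Abs(sin(u)), sin(u)^2*sin(v)/Abs(sin(u)), sin(2*u)/(2*Abs(sin(u)))), and the second partials r_uu, r_uv, r_vv. Take dot products:
  L(u, v) = r_uu · N̂ = -7*sin(u)/Abs(sin(u)),
  M(u, v) = r_uv · N̂ = 0,
  N(u, v) = r_vv · N̂ = -7*sin(u)^3/Abs(sin(u)).
Evaluating at (u, v) = (3*pi/4, -pi/2):
  L = -7, M = 0, N = -7/2.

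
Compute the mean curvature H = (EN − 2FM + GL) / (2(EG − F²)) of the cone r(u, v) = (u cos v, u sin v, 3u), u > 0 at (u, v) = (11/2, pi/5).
H = 3*sqrt(10)/110

With E = 10, F = 0, G = u^2, L = 0, M = 0, N = 3*sqrt(10)*u^2/(10*Abs(u)), assemble
  H = (EN − 2FM + GL) / (2(EG − F²)) = 3*sqrt(10)/(20*Abs(u)).
At (u, v) = (11/2, pi/5): H = 3*sqrt(10)/110.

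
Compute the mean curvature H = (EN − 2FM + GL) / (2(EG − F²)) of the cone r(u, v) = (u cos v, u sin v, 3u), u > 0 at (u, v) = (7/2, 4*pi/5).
H = 3*sqrt(10)/70

With E = 10, F = 0, G = u^2, L = 0, M = 0, N = 3*sqrt(10)*u^2/(10*Abs(u)), assemble
  H = (EN − 2FM + GL) / (2(EG − F²)) = 3*sqrt(10)/(20*Abs(u)).
At (u, v) = (7/2, 4*pi/5): H = 3*sqrt(10)/70.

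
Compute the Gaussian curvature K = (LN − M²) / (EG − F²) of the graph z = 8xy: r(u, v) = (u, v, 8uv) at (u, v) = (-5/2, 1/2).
K = -64/173889

Coefficients of the first fundamental form: E = 64*v^2 + 1, F = 64*u*v, G = 64*u^2 + 1.
Coefficients of the second fundamental form: L = 0, M = 8/sqrt(64*u^2 + 64*v^2 + 1), N = 0.
Assemble K = (LN − M²)/(EG − F²) = -64/(4096*u^4 + 8192*u^2*v^2 + 128*u^2 + 4096*v^4 + 128*v^2 + 1). At (u, v) = (-5/2, 1/2): K = -64/173889.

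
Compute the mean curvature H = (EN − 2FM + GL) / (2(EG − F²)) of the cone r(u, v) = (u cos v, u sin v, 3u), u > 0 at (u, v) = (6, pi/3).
H = sqrt(10)/40

With E = 10, F = 0, G = u^2, L = 0, M = 0, N = 3*sqrt(10)*u^2/(10*Abs(u)), assemble
  H = (EN − 2FM + GL) / (2(EG − F²)) = 3*sqrt(10)/(20*Abs(u)).
At (u, v) = (6, pi/3): H = sqrt(10)/40.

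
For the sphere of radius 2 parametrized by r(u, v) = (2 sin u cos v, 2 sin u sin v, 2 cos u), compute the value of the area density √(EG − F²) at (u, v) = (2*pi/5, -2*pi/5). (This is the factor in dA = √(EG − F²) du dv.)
√(EG − F²)|_{(2*pi/5, -2*pi/5)} = sqrt(2*sqrt(5) + 10)

E = 4, F = 0, G = 4*sin(u)^2, so EG − F² = 16*sin(u)^2. Taking the positive square root: √(EG − F²) = 4*Abs(sin(u)). At (u, v) = (2*pi/5, -2*pi/5): sqrt(2*sqrt(5) + 10).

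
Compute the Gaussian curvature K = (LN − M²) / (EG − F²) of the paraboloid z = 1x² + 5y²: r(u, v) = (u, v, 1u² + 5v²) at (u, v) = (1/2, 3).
K = 5/203401

Coefficients of the first fundamental form: E = 4*u^2 + 1, F = 20*u*v, G = 100*v^2 + 1.
Coefficients of the second fundamental form: L = 2/sqrt(4*u^2 + 100*v^2 + 1), M = 0, N = 10/sqrt(4*u^2 + 100*v^2 + 1).
Assemble K = (LN − M²)/(EG − F²) = 20/(16*u^4 + 800*u^2*v^2 + 8*u^2 + 10000*v^4 + 200*v^2 + 1). At (u, v) = (1/2, 3): K = 5/203401.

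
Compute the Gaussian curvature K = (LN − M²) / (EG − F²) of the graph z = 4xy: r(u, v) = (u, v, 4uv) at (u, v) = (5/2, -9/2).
K = -16/180625

Coefficients of the first fundamental form: E = 16*v^2 + 1, F = 16*u*v, G = 16*u^2 + 1.
Coefficients of the second fundamental form: L = 0, M = 4/sqrt(16*u^2 + 16*v^2 + 1), N = 0.
Assemble K = (LN − M²)/(EG − F²) = -16/(256*u^4 + 512*u^2*v^2 + 32*u^2 + 256*v^4 + 32*v^2 + 1). At (u, v) = (5/2, -9/2): K = -16/180625.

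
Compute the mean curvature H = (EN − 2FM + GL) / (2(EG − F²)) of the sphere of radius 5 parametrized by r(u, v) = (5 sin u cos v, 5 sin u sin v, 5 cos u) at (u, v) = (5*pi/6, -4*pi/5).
H = -1/5

With E = 25, F = 0, G = 25*sin(u)^2, L = -5*sin(u)/Abs(sin(u)), M = 0, N = -5*sin(u)^3/Abs(sin(u)), assemble
  H = (EN − 2FM + GL) / (2(EG − F²)) = -sin(u)/(5*Abs(sin(u))).
At (u, v) = (5*pi/6, -4*pi/5): H = -1/5.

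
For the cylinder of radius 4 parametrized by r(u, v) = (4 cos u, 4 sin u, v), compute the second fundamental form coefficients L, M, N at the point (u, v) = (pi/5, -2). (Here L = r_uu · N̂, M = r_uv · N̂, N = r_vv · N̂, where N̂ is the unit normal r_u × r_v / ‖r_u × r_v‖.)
L = -4;  M = 0;  N = 0

Compute the unit normal N̂(u, v) = (cos(u), sin(u), 0), and the second partials r_uu, r_uv, r_vv. Take dot products:
  L(u, v) = r_uu · N̂ = -4,
  M(u, v) = r_uv · N̂ = 0,
  N(u, v) = r_vv · N̂ = 0.
Evaluating at (u, v) = (pi/5, -2):
  L = -4, M = 0, N = 0.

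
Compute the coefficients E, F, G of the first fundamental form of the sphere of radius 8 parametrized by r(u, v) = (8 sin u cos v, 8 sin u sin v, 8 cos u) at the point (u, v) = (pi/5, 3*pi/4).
E = 64;  F = 0;  G = 40 - 8*sqrt(5)

Partials: r_u = (8*cos(u)*cos(v), 8*sin(v)*cos(u), -8*sin(u)), r_v = (-8*sin(u)*sin(v), 8*sin(u)*cos(v), 0). As functions of (u, v):
  E = r_u · r_u = 64,
  F = r_u · r_v = 0,
  G = r_v · r_v = 64*sin(u)^2.
Evaluating at (u, v) = (pi/5, 3*pi/4): E = 64, F = 0, G = 40 - 8*sqrt(5).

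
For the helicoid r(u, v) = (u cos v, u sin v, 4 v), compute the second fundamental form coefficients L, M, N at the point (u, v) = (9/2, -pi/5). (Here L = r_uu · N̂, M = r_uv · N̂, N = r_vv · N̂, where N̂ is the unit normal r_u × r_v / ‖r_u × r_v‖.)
L = 0;  M = -8*sqrt(145)/145;  N = 0

Compute the unit normal N̂(u, v) = (4*sin(v)/sqrt(u^2 + 16), -4*cos(v)/sqrt(u^2 + 16), u/sqrt(u^2 + 16)), and the second partials r_uu, r_uv, r_vv. Take dot products:
  L(u, v) = r_uu · N̂ = 0,
  M(u, v) = r_uv · N̂ = -4/sqrt(u^2 + 16),
  N(u, v) = r_vv · N̂ = 0.
Evaluating at (u, v) = (9/2, -pi/5):
  L = 0, M = -8*sqrt(145)/145, N = 0.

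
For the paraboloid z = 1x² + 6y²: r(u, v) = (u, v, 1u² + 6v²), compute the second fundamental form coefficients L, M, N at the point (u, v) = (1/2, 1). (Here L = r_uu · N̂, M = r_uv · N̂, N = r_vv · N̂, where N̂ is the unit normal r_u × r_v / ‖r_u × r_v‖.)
L = sqrt(146)/73;  M = 0;  N = 6*sqrt(146)/73

Compute the unit normal N̂(u, v) = (-2*u/sqrt(4*u^2 + 144*v^2 + 1), -12*v/sqrt(4*u^2 + 144*v^2 + 1), 1/sqrt(4*u^2 + 144*v^2 + 1)), and the second partials r_uu, r_uv, r_vv. Take dot products:
  L(u, v) = r_uu · N̂ = 2/sqrt(4*u^2 + 144*v^2 + 1),
  M(u, v) = r_uv · N̂ = 0,
  N(u, v) = r_vv · N̂ = 12/sqrt(4*u^2 + 144*v^2 + 1).
Evaluating at (u, v) = (1/2, 1):
  L = sqrt(146)/73, M = 0, N = 6*sqrt(146)/73.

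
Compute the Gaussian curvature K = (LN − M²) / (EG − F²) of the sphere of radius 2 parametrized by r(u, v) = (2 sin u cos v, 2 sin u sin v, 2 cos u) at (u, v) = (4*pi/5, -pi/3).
K = 1/4

Coefficients of the first fundamental form: E = 4, F = 0, G = 4*sin(u)^2.
Coefficients of the second fundamental form: L = -2*sin(u)/Abs(sin(u)), M = 0, N = -2*sin(u)^3/Abs(sin(u)).
Assemble K = (LN − M²)/(EG − F²) = 1/4. At (u, v) = (4*pi/5, -pi/3): K = 1/4.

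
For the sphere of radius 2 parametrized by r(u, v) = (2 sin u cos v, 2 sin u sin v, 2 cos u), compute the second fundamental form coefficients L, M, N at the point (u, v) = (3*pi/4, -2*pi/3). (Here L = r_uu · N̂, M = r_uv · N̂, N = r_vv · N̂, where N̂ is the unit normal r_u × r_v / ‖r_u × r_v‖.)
L = -2;  M = 0;  N = -1

Compute the unit normal N̂(u, v) = (sin(u)^2*cos(v)/Abs(sin(u)), sin(u)^2*sin(v)/Abs(sin(u)), sin(2*u)/(2*Abs(sin(u)))), and the second partials r_uu, r_uv, r_vv. Take dot products:
  L(u, v) = r_uu · N̂ = -2*sin(u)/Abs(sin(u)),
  M(u, v) = r_uv · N̂ = 0,
  N(u, v) = r_vv · N̂ = -2*sin(u)^3/Abs(sin(u)).
Evaluating at (u, v) = (3*pi/4, -2*pi/3):
  L = -2, M = 0, N = -1.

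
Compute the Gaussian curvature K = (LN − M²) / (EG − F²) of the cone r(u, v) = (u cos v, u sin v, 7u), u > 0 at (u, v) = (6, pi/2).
K = 0

Coefficients of the first fundamental form: E = 50, F = 0, G = u^2.
Coefficients of the second fundamental form: L = 0, M = 0, N = 7*sqrt(2)*u^2/(10*Abs(u)).
Assemble K = (LN − M²)/(EG − F²) = 0. At (u, v) = (6, pi/2): K = 0.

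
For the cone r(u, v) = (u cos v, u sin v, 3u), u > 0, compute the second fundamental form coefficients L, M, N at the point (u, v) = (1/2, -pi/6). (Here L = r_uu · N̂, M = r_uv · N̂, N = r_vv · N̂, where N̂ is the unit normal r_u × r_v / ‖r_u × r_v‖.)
L = 0;  M = 0;  N = 3*sqrt(10)/20

Compute the unit normal N̂(u, v) = (-3*sqrt(10)*u*cos(v)/(10*Abs(u)), -3*sqrt(10)*u*sin(v)/(10*Abs(u)), sqrt(10)*u/(10*Abs(u))), and the second partials r_uu, r_uv, r_vv. Take dot products:
  L(u, v) = r_uu · N̂ = 0,
  M(u, v) = r_uv · N̂ = 0,
  N(u, v) = r_vv · N̂ = 3*sqrt(10)*u^2/(10*Abs(u)).
Evaluating at (u, v) = (1/2, -pi/6):
  L = 0, M = 0, N = 3*sqrt(10)/20.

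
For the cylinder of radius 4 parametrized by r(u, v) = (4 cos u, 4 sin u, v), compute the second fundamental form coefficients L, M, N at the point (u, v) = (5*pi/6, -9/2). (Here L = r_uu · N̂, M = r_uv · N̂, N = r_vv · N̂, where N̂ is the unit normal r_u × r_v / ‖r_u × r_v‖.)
L = -4;  M = 0;  N = 0

Compute the unit normal N̂(u, v) = (cos(u), sin(u), 0), and the second partials r_uu, r_uv, r_vv. Take dot products:
  L(u, v) = r_uu · N̂ = -4,
  M(u, v) = r_uv · N̂ = 0,
  N(u, v) = r_vv · N̂ = 0.
Evaluating at (u, v) = (5*pi/6, -9/2):
  L = -4, M = 0, N = 0.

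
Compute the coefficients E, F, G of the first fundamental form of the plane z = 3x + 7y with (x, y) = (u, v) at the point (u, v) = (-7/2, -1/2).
E = 10;  F = 21;  G = 50

Partials: r_u = (1, 0, 3), r_v = (0, 1, 7). As functions of (u, v):
  E = r_u · r_u = 10,
  F = r_u · r_v = 21,
  G = r_v · r_v = 50.
Evaluating at (u, v) = (-7/2, -1/2): E = 10, F = 21, G = 50.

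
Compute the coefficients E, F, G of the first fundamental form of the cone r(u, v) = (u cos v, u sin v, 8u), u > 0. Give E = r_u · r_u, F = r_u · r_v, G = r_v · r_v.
E = 65;  F = 0;  G = u^2

Compute partials: r_u = (cos(v), sin(v), 8), r_v = (-u*sin(v), u*cos(v), 0). Then
  E = r_u · r_u = 65,
  F = r_u · r_v = 0,
  G = r_v · r_v = u^2.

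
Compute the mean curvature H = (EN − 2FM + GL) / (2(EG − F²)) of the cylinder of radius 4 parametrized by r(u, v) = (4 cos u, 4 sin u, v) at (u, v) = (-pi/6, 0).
H = -1/8

With E = 16, F = 0, G = 1, L = -4, M = 0, N = 0, assemble
  H = (EN − 2FM + GL) / (2(EG − F²)) = -1/8.
At (u, v) = (-pi/6, 0): H = -1/8.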